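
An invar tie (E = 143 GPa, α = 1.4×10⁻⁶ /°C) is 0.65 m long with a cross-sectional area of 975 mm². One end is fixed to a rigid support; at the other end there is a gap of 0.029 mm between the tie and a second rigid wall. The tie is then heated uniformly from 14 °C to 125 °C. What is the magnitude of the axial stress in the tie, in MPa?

σ ≈ 15.8 MPa (compressive)

If the wall were absent the tie would grow by αΔT L = 1.4×10⁻⁶ × 111 × 650 = 0.101 mm.
After closing the 0.029 mm clearance, 0.101 − 0.029 = 0.07201 mm of expansion remains to be suppressed by the wall.
Compatibility: PL/(AE) = 0.07201 mm, so σ = P/A = E × (0.07201/650) = 15.84 MPa.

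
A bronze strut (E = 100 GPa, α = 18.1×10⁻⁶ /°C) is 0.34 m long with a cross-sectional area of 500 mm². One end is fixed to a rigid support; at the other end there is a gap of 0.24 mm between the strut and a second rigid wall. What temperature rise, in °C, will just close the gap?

ΔT ≈ 39 °C

The gap closes when αΔT L = 0.24 mm, since the strut is still unstressed at that instant.
ΔT = 0.24 / (18.1×10⁻⁶ × 340) = 39 °C.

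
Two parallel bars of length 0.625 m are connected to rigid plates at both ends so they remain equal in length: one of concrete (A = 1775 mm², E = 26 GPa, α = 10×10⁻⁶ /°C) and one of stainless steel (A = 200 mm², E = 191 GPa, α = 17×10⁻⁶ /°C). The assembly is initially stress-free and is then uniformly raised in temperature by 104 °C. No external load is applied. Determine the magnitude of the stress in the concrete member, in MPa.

Both members must finish at the same length. With the larger α, the stainless steel tends to over-expand; the plates restrain it, putting the stainless steel in compression and the concrete in tension. With no external load the two internal forces are equal and opposite, magnitude P.
Compatibility of the two members (thermal + elastic change equal): (α₁ − α₂)ΔT = P·[1/(A₁E₁) + 1/(A₂E₂)].
|α₁ − α₂|·ΔT = 7×10⁻⁶ × 104 = 0.000728.
1/(A₁E₁) + 1/(A₂E₂) = 1/(1775×26×10³) + 1/(200×191×10³) = 4.785×10⁻⁸ N⁻¹.
So P = 0.000728 / 4.785×10⁻⁸ = 15.22 kN.
σ_{concrete} = P/A₁ = 15220/1775 = 8.572 MPa, tensile.

σ ≈ 8.57 MPa (tensile)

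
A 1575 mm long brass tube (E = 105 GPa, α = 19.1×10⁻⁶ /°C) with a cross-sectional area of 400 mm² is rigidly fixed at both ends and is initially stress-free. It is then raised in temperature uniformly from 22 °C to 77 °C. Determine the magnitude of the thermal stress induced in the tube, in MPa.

The supports are rigid, so the total axial strain is zero. The restrained thermal strain is ε = αΔT = 19.1×10⁻⁶ × 55 = 1050.5×10⁻⁶.
The stress required to suppress this strain is σ = Eε = 105×10³ × 1050.5×10⁻⁶ = 110.3 MPa, compressive since the tube is trying to expand.

σ ≈ 110 MPa (compressive)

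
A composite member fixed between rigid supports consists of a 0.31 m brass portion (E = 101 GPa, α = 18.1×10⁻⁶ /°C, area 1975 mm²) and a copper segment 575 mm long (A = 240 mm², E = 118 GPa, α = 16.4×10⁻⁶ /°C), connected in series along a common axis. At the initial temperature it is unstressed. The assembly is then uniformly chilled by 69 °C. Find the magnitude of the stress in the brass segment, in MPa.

Free thermal contraction of the whole bar: Σ αᵢΔT Lᵢ = 18.1×10⁻⁶×69×310 + 16.4×10⁻⁶×69×575 = 1.038 mm.
The rigid supports impose zero overall length change; the single axial force P common to all segments must satisfy P Σ Lᵢ/(AᵢEᵢ) = δ_free.
The series flexibility is Σ Lᵢ/(AᵢEᵢ) = 310/(1975×101×10³) + 575/(240×118×10³) = 2.186×10⁻⁵ mm/N.
So P = 1.038 / 2.186×10⁻⁵ = 47.48 kN, tensile.
σ_{brass} = P / A = 47480 / 1975 = 24.04 MPa.

σ ≈ 24 MPa (tensile)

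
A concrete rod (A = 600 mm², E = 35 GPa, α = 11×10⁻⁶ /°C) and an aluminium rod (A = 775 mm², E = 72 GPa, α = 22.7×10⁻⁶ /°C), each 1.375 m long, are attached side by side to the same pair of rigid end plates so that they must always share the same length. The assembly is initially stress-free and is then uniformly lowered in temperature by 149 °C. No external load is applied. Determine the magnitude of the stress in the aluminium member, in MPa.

Both members must finish at the same length. With the larger α, the aluminium tends to over-contract; the plates restrain it, putting the aluminium in tension and the concrete in compression. With no external load the two internal forces are equal and opposite, magnitude P.
Equating the net (thermal + elastic) strains gives |α₁ − α₂|·ΔT = P·[1/(A₁E₁) + 1/(A₂E₂)].
|α₁ − α₂|·ΔT = 11.7×10⁻⁶ × 149 = 0.001743.
1/(A₁E₁) + 1/(A₂E₂) = 1/(600×35×10³) + 1/(775×72×10³) = 6.554×10⁻⁸ N⁻¹.
P = 0.001743 / 6.554×10⁻⁸ = 26600 N = 26.6 kN.
σ_{aluminium} = P/A₂ = 26600/775 = 34.32 MPa, tensile.

σ ≈ 34.3 MPa (tensile)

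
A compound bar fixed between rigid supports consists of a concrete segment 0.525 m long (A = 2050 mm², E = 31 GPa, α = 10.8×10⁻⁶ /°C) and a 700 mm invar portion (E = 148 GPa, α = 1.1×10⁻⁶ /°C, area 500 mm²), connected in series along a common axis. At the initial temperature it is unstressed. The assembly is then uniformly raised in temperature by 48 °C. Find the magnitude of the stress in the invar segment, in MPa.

σ ≈ 34.9 MPa (compressive)

Free thermal expansion of the whole bar: Σ αᵢΔT Lᵢ = 10.8×10⁻⁶×48×525 + 1.1×10⁻⁶×48×700 = 0.3091 mm.
The walls prevent any net length change, so an axial force P (same in every segment) develops. Compatibility: P · Σ Lᵢ/(AᵢEᵢ) = δ_free.
The series flexibility is Σ Lᵢ/(AᵢEᵢ) = 525/(2050×31×10³) + 700/(500×148×10³) = 1.772×10⁻⁵ mm/N.
P = 0.3091 / 1.772×10⁻⁵ = 17440 N = 17.44 kN, compressive.
σ_{invar} = P / A = 17440 / 500 = 34.89 MPa.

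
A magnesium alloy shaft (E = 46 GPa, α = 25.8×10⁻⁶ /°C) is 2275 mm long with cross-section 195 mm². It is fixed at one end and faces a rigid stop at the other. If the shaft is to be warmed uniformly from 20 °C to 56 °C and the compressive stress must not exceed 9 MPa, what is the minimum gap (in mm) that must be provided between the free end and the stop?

Free expansion if unrestrained: δ_free = αΔT L = 25.8×10⁻⁶ × 36 × 2275 = 2.113 mm.
A stress of 9 MPa corresponds to the wall pushing the shaft back by σL/E = 9×2275/(46×10³) = 0.4451 mm.
The gap must absorb the remainder: g_min = 2.113 − 0.4451 = 1.668 mm.

g ≈ 1.67 mm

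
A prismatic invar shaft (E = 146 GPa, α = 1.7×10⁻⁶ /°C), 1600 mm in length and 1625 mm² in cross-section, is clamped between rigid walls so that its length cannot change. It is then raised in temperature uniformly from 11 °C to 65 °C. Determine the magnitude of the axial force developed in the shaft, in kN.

P ≈ 21.8 kN (compressive)

The ends cannot move, so σ = EαΔT = 146×10³ × 1.7×10⁻⁶ × 54 = 13.4 MPa.
Then P = σA = 13.4 × 1625 mm² = 21.78 kN, compressive.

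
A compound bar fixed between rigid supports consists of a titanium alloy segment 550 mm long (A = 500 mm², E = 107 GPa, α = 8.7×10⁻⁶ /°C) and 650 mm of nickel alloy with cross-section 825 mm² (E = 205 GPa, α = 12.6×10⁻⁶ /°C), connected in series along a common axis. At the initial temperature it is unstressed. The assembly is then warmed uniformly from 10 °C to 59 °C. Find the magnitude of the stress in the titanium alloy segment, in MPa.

With the walls removed the bar would change length by δ_free = Σ αᵢΔT Lᵢ = 8.7×10⁻⁶×49×550 + 12.6×10⁻⁶×49×650 = 0.6358 mm.
The walls prevent any net length change, so an axial force P (same in every segment) develops. Compatibility: P · Σ Lᵢ/(AᵢEᵢ) = δ_free.
The series flexibility is Σ Lᵢ/(AᵢEᵢ) = 550/(500×107×10³) + 650/(825×205×10³) = 1.412×10⁻⁵ mm/N.
P = 0.6358 / 1.412×10⁻⁵ = 45010 N = 45.01 kN, compressive.
σ_{titanium alloy} = P / A = 45010 / 500 = 90.03 MPa.

σ ≈ 90 MPa (compressive)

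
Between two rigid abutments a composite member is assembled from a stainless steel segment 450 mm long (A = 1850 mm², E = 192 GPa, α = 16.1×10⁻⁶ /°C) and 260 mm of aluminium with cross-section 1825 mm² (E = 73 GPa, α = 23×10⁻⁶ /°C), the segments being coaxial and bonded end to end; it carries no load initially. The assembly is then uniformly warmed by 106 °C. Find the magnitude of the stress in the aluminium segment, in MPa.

Free thermal expansion of the whole bar: Σ αᵢΔT Lᵢ = 16.1×10⁻⁶×106×450 + 23×10⁻⁶×106×260 = 1.402 mm.
The walls prevent any net length change, so an axial force P (same in every segment) develops. Compatibility: P · Σ Lᵢ/(AᵢEᵢ) = δ_free.
The series flexibility is Σ Lᵢ/(AᵢEᵢ) = 450/(1850×192×10³) + 260/(1825×73×10³) = 3.218×10⁻⁶ mm/N.
P = 1.402 / 3.218×10⁻⁶ = 435600 N = 435.6 kN, compressive.
σ_{aluminium} = P / A = 435600 / 1825 = 238.7 MPa.

σ ≈ 239 MPa (compressive)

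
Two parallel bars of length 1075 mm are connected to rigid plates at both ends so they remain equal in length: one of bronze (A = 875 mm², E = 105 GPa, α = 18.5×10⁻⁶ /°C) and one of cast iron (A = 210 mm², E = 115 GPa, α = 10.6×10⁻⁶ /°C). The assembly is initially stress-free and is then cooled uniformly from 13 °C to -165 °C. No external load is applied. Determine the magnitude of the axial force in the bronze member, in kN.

Both members must finish at the same length. With the larger α, the bronze tends to over-contract; the plates restrain it, putting the bronze in tension and the cast iron in compression. With no external load the two internal forces are equal and opposite, magnitude P.
Setting the final lengths equal and cancelling L: (α₁ − α₂)ΔT = P/(A₁E₁) + P/(A₂E₂).
|α₁ − α₂|·ΔT = 7.9×10⁻⁶ × 178 = 0.001406.
1/(A₁E₁) + 1/(A₂E₂) = 1/(875×105×10³) + 1/(210×115×10³) = 5.229×10⁻⁸ N⁻¹.
P = 0.001406 / 5.229×10⁻⁸ = 26890 N = 26.89 kN.

P ≈ 26.9 kN (tensile in the bronze)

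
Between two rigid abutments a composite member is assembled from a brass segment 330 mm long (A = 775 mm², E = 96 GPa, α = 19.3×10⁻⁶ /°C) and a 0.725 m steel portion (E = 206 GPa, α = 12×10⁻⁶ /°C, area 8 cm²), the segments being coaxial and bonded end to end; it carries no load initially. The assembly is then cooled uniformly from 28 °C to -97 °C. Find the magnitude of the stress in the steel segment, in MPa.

σ ≈ 267 MPa (tensile)

Free thermal contraction of the whole bar: Σ αᵢΔT Lᵢ = 19.3×10⁻⁶×125×330 + 12×10⁻⁶×125×725 = 1.884 mm.
Since the ends are fixed, an axial force P builds up, equal in every segment, with P · Σ Lᵢ/(AᵢEᵢ) = δ_free.
Σ Lᵢ/(AᵢEᵢ) = 330/(775×96×10³) + 725/(800×206×10³) = 8.835×10⁻⁶ mm/N.
Hence P = δ_free / Σ(L/AE) = 1.884/8.835×10⁻⁶ = 213.2 kN (tensile).
σ_{steel} = P / A = 213200 / 800 = 266.5 MPa.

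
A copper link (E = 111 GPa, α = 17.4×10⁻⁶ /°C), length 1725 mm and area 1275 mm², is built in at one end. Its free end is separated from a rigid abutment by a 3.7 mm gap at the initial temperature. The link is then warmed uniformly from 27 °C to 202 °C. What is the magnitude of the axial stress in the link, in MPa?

Free thermal elongation = αΔT L = 17.4×10⁻⁶ × 175 × 1725 = 5.253 mm.
The gap closes (δ_free > 3.7 mm) and the wall then resists a further 5.253 − 3.7 = 1.553 mm of expansion.
That suppressed elongation corresponds to σ = E·Δ/L = 111×10³ × 1.553/1725 = 99.91 MPa.

σ ≈ 99.9 MPa (compressive)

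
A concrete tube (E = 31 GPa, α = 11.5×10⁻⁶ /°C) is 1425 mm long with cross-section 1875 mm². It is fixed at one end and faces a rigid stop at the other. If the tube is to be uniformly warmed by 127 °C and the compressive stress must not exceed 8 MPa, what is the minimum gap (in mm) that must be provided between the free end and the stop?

Free expansion if unrestrained: δ_free = αΔT L = 11.5×10⁻⁶ × 127 × 1425 = 2.081 mm.
A stress of 8 MPa corresponds to the wall pushing the tube back by σL/E = 8×1425/(31×10³) = 0.3677 mm.
The gap must absorb the remainder: g_min = 2.081 − 0.3677 = 1.713 mm.

g ≈ 1.71 mm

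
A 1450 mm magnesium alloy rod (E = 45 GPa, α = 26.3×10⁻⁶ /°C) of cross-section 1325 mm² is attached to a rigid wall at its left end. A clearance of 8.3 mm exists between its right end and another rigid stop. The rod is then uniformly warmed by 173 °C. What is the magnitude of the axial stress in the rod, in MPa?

σ ≈ 0 MPa

If the wall were absent the rod would grow by αΔT L = 26.3×10⁻⁶ × 173 × 1450 = 6.597 mm.
Since δ_free = 6.6 mm is less than the 8.3 mm gap, the rod never touches the wall. No axial force develops.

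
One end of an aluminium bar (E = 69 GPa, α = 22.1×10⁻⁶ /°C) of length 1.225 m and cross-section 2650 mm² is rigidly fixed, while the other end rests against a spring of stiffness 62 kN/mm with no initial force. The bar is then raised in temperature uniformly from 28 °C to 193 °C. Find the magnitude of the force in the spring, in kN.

The unrestrained thermal change is αΔT L = 22.1×10⁻⁶ × 165 × 1225 = 4.467 mm.
With a force P in the spring, the elastic change of the bar is PL/(AE) and that of the spring is P/k; compatibility requires their sum to equal δ_free.
P [ L/(AE) + 1/k ] = δ_free → P [ 1225/(2650×69×10³) + 1/(62×10³) ] = 4.467.
P = 4.467 / 2.283×10⁻⁵ = 195700 N.

P ≈ 196 kN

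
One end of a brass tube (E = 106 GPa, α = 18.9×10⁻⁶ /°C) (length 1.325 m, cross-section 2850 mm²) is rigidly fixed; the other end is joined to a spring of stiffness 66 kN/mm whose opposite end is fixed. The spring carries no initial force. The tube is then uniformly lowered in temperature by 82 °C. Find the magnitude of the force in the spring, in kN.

Free thermal contraction: δ_free = αΔT L = 18.9×10⁻⁶ × 82 × 1325 = 2.053 mm.
With a force P in the spring, the elastic change of the tube is PL/(AE) and that of the spring is P/k; compatibility requires their sum to equal δ_free.
P [ L/(AE) + 1/k ] = δ_free → P [ 1325/(2850×106×10³) + 1/(66×10³) ] = 2.053.
P = 2.053 / 1.954×10⁻⁵ = 105100 N.

P ≈ 105 kN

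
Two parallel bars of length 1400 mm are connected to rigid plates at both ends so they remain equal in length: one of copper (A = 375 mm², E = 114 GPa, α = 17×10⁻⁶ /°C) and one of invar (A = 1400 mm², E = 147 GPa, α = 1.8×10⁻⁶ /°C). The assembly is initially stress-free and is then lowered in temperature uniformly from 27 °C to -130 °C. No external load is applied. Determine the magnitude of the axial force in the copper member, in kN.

P ≈ 84.5 kN (tensile in the copper)

Equilibrium of a rigid end plate with no external load gives equal and opposite internal forces ±P in the two members. Since α_{copper} > α_{invar}, cooling drives the copper into tension and the invar into compression.
Setting the final lengths equal and cancelling L: (α₁ − α₂)ΔT = P/(A₁E₁) + P/(A₂E₂).
|α₁ − α₂|·ΔT = 15.2×10⁻⁶ × 157 = 0.002386.
1/(A₁E₁) + 1/(A₂E₂) = 1/(375×114×10³) + 1/(1400×147×10³) = 2.825×10⁻⁸ N⁻¹.
So P = 0.002386 / 2.825×10⁻⁸ = 84.47 kN.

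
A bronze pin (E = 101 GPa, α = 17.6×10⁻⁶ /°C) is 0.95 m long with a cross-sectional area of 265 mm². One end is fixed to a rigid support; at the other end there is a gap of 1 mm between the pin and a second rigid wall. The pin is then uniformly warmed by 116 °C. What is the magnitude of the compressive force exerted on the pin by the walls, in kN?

Free thermal elongation = αΔT L = 17.6×10⁻⁶ × 116 × 950 = 1.94 mm.
This exceeds the 1 mm gap, so the wall pushes back. The portion of expansion that must be recovered elastically is δ_free − gap = 1.94 − 1 = 0.9395 mm.
That suppressed elongation corresponds to σ = E·Δ/L = 101×10³ × 0.9395/950 = 99.89 MPa.
Force on the wall = σA = 99.89 × 265 mm² = 26.47 kN.

P ≈ 26.5 kN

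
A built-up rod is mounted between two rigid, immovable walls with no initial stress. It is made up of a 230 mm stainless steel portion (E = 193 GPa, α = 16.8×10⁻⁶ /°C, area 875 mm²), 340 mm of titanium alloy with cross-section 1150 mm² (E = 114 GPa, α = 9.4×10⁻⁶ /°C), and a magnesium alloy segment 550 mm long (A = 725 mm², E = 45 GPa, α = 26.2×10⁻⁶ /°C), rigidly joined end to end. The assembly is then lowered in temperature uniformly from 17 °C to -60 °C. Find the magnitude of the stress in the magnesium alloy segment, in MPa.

Free thermal contraction of the whole bar: Σ αᵢΔT Lᵢ = 16.8×10⁻⁶×77×230 + 9.4×10⁻⁶×77×340 + 26.2×10⁻⁶×77×550 = 1.653 mm.
The rigid supports impose zero overall length change; the single axial force P common to all segments must satisfy P Σ Lᵢ/(AᵢEᵢ) = δ_free.
The series flexibility is Σ Lᵢ/(AᵢEᵢ) = 230/(875×193×10³) + 340/(1150×114×10³) + 550/(725×45×10³) = 2.081×10⁻⁵ mm/N.
P = 1.653 / 2.081×10⁻⁵ = 79430 N = 79.43 kN, tensile.
σ_{magnesium alloy} = P / A = 79430 / 725 = 109.6 MPa.

σ ≈ 110 MPa (tensile)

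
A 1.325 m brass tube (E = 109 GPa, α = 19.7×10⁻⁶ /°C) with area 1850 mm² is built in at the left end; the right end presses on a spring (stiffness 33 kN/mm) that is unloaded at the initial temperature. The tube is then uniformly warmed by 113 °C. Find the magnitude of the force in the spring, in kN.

The unrestrained thermal change is αΔT L = 19.7×10⁻⁶ × 113 × 1325 = 2.95 mm.
With a force P in the spring, the elastic change of the tube is PL/(AE) and that of the spring is P/k; compatibility requires their sum to equal δ_free.
P [ L/(AE) + 1/k ] = δ_free → P [ 1325/(1850×109×10³) + 1/(33×10³) ] = 2.95.
P = 2.95 / 3.687×10⁻⁵ = 79990 N.

P ≈ 80 kN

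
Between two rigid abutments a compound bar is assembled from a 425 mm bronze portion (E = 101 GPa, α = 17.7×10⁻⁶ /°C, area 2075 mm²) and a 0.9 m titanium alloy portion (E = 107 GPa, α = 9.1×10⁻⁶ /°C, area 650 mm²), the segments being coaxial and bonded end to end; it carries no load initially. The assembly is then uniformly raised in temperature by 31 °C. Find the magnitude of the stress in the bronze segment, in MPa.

σ ≈ 15.7 MPa (compressive)

With the walls removed the bar would change length by δ_free = Σ αᵢΔT Lᵢ = 17.7×10⁻⁶×31×425 + 9.1×10⁻⁶×31×900 = 0.4871 mm.
The rigid supports impose zero overall length change; the single axial force P common to all segments must satisfy P Σ Lᵢ/(AᵢEᵢ) = δ_free.
Σ Lᵢ/(AᵢEᵢ) = 425/(2075×101×10³) + 900/(650×107×10³) = 1.497×10⁻⁵ mm/N.
Hence P = δ_free / Σ(L/AE) = 0.4871/1.497×10⁻⁵ = 32.54 kN (compressive).
σ_{bronze} = P / A = 32540 / 2075 = 15.68 MPa.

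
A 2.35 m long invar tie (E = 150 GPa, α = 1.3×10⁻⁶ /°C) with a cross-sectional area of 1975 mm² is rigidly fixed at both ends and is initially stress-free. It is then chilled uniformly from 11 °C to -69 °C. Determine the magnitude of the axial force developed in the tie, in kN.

The ends cannot move, so σ = EαΔT = 150×10³ × 1.3×10⁻⁶ × 80 = 15.6 MPa.
Axial force P = σA = 15.6 × 1975 = 30810 N = 30.81 kN, tensile.

P ≈ 30.8 kN (tensile)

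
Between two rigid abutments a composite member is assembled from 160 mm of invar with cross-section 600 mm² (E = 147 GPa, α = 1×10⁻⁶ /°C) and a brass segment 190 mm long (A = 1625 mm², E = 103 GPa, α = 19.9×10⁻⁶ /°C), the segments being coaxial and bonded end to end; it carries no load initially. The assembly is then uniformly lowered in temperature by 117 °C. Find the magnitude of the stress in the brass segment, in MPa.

σ ≈ 96.2 MPa (tensile)

With the walls removed the bar would change length by δ_free = Σ αᵢΔT Lᵢ = 1×10⁻⁶×117×160 + 19.9×10⁻⁶×117×190 = 0.4611 mm.
The rigid supports impose zero overall length change; the single axial force P common to all segments must satisfy P Σ Lᵢ/(AᵢEᵢ) = δ_free.
Σ Lᵢ/(AᵢEᵢ) = 160/(600×147×10³) + 190/(1625×103×10³) = 2.949×10⁻⁶ mm/N.
P = 0.4611 / 2.949×10⁻⁶ = 156300 N = 156.3 kN, tensile.
σ_{brass} = P / A = 156300 / 1625 = 96.21 MPa.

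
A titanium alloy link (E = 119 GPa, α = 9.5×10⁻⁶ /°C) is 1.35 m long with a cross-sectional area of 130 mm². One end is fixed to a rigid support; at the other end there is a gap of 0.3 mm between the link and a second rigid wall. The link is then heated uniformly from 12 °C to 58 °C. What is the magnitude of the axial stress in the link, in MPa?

Free thermal elongation = αΔT L = 9.5×10⁻⁶ × 46 × 1350 = 0.5899 mm.
This exceeds the 0.3 mm gap, so the wall pushes back. The portion of expansion that must be recovered elastically is δ_free − gap = 0.5899 − 0.3 = 0.2899 mm.
That suppressed elongation corresponds to σ = E·Δ/L = 119×10³ × 0.2899/1350 = 25.56 MPa.

σ ≈ 25.6 MPa (compressive)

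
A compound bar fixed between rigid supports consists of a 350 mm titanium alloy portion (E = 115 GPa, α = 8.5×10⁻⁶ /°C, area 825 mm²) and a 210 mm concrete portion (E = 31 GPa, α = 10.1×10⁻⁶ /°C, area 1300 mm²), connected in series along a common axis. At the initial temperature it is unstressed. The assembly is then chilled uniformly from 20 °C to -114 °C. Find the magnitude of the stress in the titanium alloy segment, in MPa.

If the supports were absent, the total length change would be Σ αᵢΔT Lᵢ = 8.5×10⁻⁶×134×350 + 10.1×10⁻⁶×134×210 = 0.6829 mm.
The walls prevent any net length change, so an axial force P (same in every segment) develops. Compatibility: P · Σ Lᵢ/(AᵢEᵢ) = δ_free.
The series flexibility is Σ Lᵢ/(AᵢEᵢ) = 350/(825×115×10³) + 210/(1300×31×10³) = 8.9×10⁻⁶ mm/N.
Hence P = δ_free / Σ(L/AE) = 0.6829/8.9×10⁻⁶ = 76.73 kN (tensile).
σ_{titanium alloy} = P / A = 76730 / 825 = 93 MPa.

σ ≈ 93 MPa (tensile)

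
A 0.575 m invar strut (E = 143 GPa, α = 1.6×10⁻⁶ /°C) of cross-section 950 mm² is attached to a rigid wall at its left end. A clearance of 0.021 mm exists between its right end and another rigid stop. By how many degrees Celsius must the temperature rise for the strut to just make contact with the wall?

ΔT ≈ 22.8 °C

Contact occurs when the free expansion equals the gap: αΔT L = 0.021 mm.
ΔT = 0.021 / (1.6×10⁻⁶ × 575) = 22.83 °C.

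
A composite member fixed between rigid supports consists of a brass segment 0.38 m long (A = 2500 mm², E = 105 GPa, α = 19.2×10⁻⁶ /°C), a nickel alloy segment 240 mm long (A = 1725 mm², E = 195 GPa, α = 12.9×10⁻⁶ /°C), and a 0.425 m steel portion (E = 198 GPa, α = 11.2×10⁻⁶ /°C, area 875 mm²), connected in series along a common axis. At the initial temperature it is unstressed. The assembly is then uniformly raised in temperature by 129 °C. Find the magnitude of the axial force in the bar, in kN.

P ≈ 424 kN (compressive)

If the supports were absent, the total length change would be Σ αᵢΔT Lᵢ = 19.2×10⁻⁶×129×380 + 12.9×10⁻⁶×129×240 + 11.2×10⁻⁶×129×425 = 1.955 mm.
Since the ends are fixed, an axial force P builds up, equal in every segment, with P · Σ Lᵢ/(AᵢEᵢ) = δ_free.
The series flexibility is Σ Lᵢ/(AᵢEᵢ) = 380/(2500×105×10³) + 240/(1725×195×10³) + 425/(875×198×10³) = 4.614×10⁻⁶ mm/N.
So P = 1.955 / 4.614×10⁻⁶ = 423.6 kN, compressive.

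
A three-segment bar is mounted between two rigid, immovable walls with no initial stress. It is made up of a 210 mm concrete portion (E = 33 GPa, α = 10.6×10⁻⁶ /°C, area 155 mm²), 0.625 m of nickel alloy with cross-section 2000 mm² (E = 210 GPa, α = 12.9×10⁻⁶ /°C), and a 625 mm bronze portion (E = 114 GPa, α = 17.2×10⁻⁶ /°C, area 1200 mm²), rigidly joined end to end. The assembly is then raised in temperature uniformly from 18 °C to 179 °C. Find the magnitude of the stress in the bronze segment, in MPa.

If the supports were absent, the total length change would be Σ αᵢΔT Lᵢ = 10.6×10⁻⁶×161×210 + 12.9×10⁻⁶×161×625 + 17.2×10⁻⁶×161×625 = 3.387 mm.
The rigid supports impose zero overall length change; the single axial force P common to all segments must satisfy P Σ Lᵢ/(AᵢEᵢ) = δ_free.
Σ Lᵢ/(AᵢEᵢ) = 210/(155×33×10³) + 625/(2000×210×10³) + 625/(1200×114×10³) = 4.711×10⁻⁵ mm/N.
P = 3.387 / 4.711×10⁻⁵ = 71900 N = 71.9 kN, compressive.
σ_{bronze} = P / A = 71900 / 1200 = 59.91 MPa.

σ ≈ 59.9 MPa (compressive)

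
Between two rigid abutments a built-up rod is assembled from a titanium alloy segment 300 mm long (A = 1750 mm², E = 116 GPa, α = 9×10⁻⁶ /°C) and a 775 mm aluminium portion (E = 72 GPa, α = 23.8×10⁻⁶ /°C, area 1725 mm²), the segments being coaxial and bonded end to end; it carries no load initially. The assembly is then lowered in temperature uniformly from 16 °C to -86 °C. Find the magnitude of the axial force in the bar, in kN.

Free thermal contraction of the whole bar: Σ αᵢΔT Lᵢ = 9×10⁻⁶×102×300 + 23.8×10⁻⁶×102×775 = 2.157 mm.
The walls prevent any net length change, so an axial force P (same in every segment) develops. Compatibility: P · Σ Lᵢ/(AᵢEᵢ) = δ_free.
Σ Lᵢ/(AᵢEᵢ) = 300/(1750×116×10³) + 775/(1725×72×10³) = 7.718×10⁻⁶ mm/N.
P = 2.157 / 7.718×10⁻⁶ = 279500 N = 279.5 kN, tensile.

P ≈ 279 kN (tensile)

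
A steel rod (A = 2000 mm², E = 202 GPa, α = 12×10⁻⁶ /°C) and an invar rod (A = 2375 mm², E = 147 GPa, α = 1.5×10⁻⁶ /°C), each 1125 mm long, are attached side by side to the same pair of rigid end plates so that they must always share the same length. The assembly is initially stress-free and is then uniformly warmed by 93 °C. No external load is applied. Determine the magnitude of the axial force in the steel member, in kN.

Equilibrium of a rigid end plate with no external load gives equal and opposite internal forces ±P in the two members. Since α_{steel} > α_{invar}, heating drives the steel into compression and the invar into tension.
Compatibility of the two members (thermal + elastic change equal): (α₁ − α₂)ΔT = P·[1/(A₁E₁) + 1/(A₂E₂)].
|α₁ − α₂|·ΔT = 10.5×10⁻⁶ × 93 = 0.0009765.
1/(A₁E₁) + 1/(A₂E₂) = 1/(2000×202×10³) + 1/(2375×147×10³) = 5.34×10⁻⁹ N⁻¹.
P = 0.0009765 / 5.34×10⁻⁹ = 182900 N = 182.9 kN.

P ≈ 183 kN (compressive in the steel)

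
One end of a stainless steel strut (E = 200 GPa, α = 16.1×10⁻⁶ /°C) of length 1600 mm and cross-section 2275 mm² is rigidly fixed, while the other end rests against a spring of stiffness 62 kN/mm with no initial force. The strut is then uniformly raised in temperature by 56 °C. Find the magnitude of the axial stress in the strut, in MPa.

σ ≈ 32.3 MPa (compressive)

If the spring were absent the strut would lengthen by αΔT L = 16.1×10⁻⁶ × 56 × 1600 = 1.443 mm.
With a force P in the spring, the elastic change of the strut is PL/(AE) and that of the spring is P/k; compatibility requires their sum to equal δ_free.
P [ L/(AE) + 1/k ] = δ_free → P [ 1600/(2275×200×10³) + 1/(62×10³) ] = 1.443.
P = 1.443 / 1.965×10⁻⁵ = 73430 N.
σ = P/A = 73430/2275 = 32.28 MPa.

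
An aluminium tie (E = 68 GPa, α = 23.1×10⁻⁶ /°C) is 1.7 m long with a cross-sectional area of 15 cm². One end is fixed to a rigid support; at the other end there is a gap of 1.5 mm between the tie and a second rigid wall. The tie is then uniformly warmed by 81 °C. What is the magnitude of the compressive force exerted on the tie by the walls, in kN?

P ≈ 101 kN

Free thermal elongation = αΔT L = 23.1×10⁻⁶ × 81 × 1700 = 3.181 mm.
The gap closes (δ_free > 1.5 mm) and the wall then resists a further 3.181 − 1.5 = 1.681 mm of expansion.
That suppressed elongation corresponds to σ = E·Δ/L = 68×10³ × 1.681/1700 = 67.23 MPa.
Force on the wall = σA = 67.23 × 1500 mm² = 100.9 kN.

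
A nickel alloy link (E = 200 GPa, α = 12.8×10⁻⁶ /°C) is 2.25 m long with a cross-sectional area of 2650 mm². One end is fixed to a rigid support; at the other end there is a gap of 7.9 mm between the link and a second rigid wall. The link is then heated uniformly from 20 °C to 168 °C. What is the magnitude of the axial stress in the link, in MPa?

σ ≈ 0 MPa

Unrestrained expansion: δ_free = αΔT L = 12.8×10⁻⁶ × 148 × 2250 = 4.262 mm.
Since δ_free = 4.26 mm is less than the 7.9 mm gap, the link never touches the wall. No axial force develops.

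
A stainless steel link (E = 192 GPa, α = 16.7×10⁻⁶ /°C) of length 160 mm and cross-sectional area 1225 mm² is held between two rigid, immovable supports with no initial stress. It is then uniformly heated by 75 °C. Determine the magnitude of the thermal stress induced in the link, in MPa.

Because both ends are immovable the net strain is zero, and the suppressed thermal strain is αΔT = 16.7×10⁻⁶ × 75 = 1252.5×10⁻⁶.
Hence σ = E·αΔT = 192×10³ × 1252.5×10⁻⁶ = 240.5 MPa, compressive.

σ ≈ 240 MPa (compressive)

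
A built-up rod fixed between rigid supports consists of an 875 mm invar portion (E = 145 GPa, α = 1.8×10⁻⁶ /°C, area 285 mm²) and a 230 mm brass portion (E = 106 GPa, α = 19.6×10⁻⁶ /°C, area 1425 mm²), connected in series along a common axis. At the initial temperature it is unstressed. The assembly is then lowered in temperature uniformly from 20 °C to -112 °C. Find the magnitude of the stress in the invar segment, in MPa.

If the supports were absent, the total length change would be Σ αᵢΔT Lᵢ = 1.8×10⁻⁶×132×875 + 19.6×10⁻⁶×132×230 = 0.803 mm.
The rigid supports impose zero overall length change; the single axial force P common to all segments must satisfy P Σ Lᵢ/(AᵢEᵢ) = δ_free.
Σ Lᵢ/(AᵢEᵢ) = 875/(285×145×10³) + 230/(1425×106×10³) = 2.27×10⁻⁵ mm/N.
So P = 0.803 / 2.27×10⁻⁵ = 35.38 kN, tensile.
σ_{invar} = P / A = 35380 / 285 = 124.1 MPa.

σ ≈ 124 MPa (tensile)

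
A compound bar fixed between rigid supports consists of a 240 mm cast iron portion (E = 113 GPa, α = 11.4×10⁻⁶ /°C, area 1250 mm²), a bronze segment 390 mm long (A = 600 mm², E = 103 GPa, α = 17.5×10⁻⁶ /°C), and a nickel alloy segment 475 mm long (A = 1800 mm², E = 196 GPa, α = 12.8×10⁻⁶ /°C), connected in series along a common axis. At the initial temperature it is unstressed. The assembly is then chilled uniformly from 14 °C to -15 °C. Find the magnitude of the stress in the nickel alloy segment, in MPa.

Free thermal contraction of the whole bar: Σ αᵢΔT Lᵢ = 11.4×10⁻⁶×29×240 + 17.5×10⁻⁶×29×390 + 12.8×10⁻⁶×29×475 = 0.4536 mm.
The walls prevent any net length change, so an axial force P (same in every segment) develops. Compatibility: P · Σ Lᵢ/(AᵢEᵢ) = δ_free.
The series flexibility is Σ Lᵢ/(AᵢEᵢ) = 240/(1250×113×10³) + 390/(600×103×10³) + 475/(1800×196×10³) = 9.356×10⁻⁶ mm/N.
Hence P = δ_free / Σ(L/AE) = 0.4536/9.356×10⁻⁶ = 48.48 kN (tensile).
σ_{nickel alloy} = P / A = 48480 / 1800 = 26.93 MPa.

σ ≈ 26.9 MPa (tensile)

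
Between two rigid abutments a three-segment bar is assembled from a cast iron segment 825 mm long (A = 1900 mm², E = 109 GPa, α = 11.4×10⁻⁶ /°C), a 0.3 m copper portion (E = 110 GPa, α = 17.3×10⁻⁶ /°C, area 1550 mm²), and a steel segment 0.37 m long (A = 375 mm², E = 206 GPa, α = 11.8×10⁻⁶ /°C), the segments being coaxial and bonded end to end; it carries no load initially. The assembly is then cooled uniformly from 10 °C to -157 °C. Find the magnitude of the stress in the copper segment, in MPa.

σ ≈ 194 MPa (tensile)

Free thermal contraction of the whole bar: Σ αᵢΔT Lᵢ = 11.4×10⁻⁶×167×825 + 17.3×10⁻⁶×167×300 + 11.8×10⁻⁶×167×370 = 3.166 mm.
Since the ends are fixed, an axial force P builds up, equal in every segment, with P · Σ Lᵢ/(AᵢEᵢ) = δ_free.
Σ Lᵢ/(AᵢEᵢ) = 825/(1900×109×10³) + 300/(1550×110×10³) + 370/(375×206×10³) = 1.053×10⁻⁵ mm/N.
P = 3.166 / 1.053×10⁻⁵ = 300600 N = 300.6 kN, tensile.
σ_{copper} = P / A = 300600 / 1550 = 194 MPa.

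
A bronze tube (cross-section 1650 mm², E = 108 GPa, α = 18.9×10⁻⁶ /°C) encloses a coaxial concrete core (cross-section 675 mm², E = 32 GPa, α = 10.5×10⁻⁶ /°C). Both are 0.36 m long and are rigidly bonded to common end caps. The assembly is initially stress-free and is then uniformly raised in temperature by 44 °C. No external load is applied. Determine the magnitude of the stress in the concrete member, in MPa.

The bronze has the larger α, so on heating it would change length more than the concrete if both were free. The rigid plates force a common final length, so the bronze is put into compression and the concrete into tension, with equal and opposite forces P (no external load).
Equating the net (thermal + elastic) strains gives |α₁ − α₂|·ΔT = P·[1/(A₁E₁) + 1/(A₂E₂)].
|α₁ − α₂|·ΔT = 8.4×10⁻⁶ × 44 = 0.0003696.
1/(A₁E₁) + 1/(A₂E₂) = 1/(1650×108×10³) + 1/(675×32×10³) = 5.191×10⁻⁸ N⁻¹.
So P = 0.0003696 / 5.191×10⁻⁸ = 7.12 kN.
σ_{concrete} = P/A₂ = 7120/675 = 10.55 MPa, tensile.

σ ≈ 10.5 MPa (tensile)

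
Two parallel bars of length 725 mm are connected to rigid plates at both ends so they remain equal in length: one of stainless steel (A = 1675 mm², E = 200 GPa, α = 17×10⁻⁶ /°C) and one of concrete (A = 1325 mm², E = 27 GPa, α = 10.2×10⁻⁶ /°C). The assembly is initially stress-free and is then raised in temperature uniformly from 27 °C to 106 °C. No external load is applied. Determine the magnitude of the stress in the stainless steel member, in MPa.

σ ≈ 10.4 MPa (compressive)

Equilibrium of a rigid end plate with no external load gives equal and opposite internal forces ±P in the two members. Since α_{stainless steel} > α_{concrete}, heating drives the stainless steel into compression and the concrete into tension.
Setting the final lengths equal and cancelling L: (α₁ − α₂)ΔT = P/(A₁E₁) + P/(A₂E₂).
|α₁ − α₂|·ΔT = 6.8×10⁻⁶ × 79 = 0.0005372.
1/(A₁E₁) + 1/(A₂E₂) = 1/(1675×200×10³) + 1/(1325×27×10³) = 3.094×10⁻⁸ N⁻¹.
P = 0.0005372 / 3.094×10⁻⁸ = 17360 N = 17.36 kN.
σ_{stainless steel} = P/A₁ = 17360/1675 = 10.37 MPa, compressive.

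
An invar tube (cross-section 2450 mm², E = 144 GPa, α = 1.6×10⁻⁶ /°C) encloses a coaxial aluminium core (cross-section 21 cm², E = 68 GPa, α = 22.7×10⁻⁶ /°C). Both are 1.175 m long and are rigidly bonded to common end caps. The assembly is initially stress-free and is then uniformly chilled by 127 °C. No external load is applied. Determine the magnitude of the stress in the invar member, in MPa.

Both members must finish at the same length. With the larger α, the aluminium tends to over-contract; the plates restrain it, putting the aluminium in tension and the invar in compression. With no external load the two internal forces are equal and opposite, magnitude P.
Compatibility of the two members (thermal + elastic change equal): (α₁ − α₂)ΔT = P·[1/(A₁E₁) + 1/(A₂E₂)].
|α₁ − α₂|·ΔT = 21.1×10⁻⁶ × 127 = 0.00268.
1/(A₁E₁) + 1/(A₂E₂) = 1/(2450×144×10³) + 1/(2100×68×10³) = 9.837×10⁻⁹ N⁻¹.
So P = 0.00268 / 9.837×10⁻⁹ = 272.4 kN.
σ_{invar} = P/A₁ = 272400/2450 = 111.2 MPa, compressive.

σ ≈ 111 MPa (compressive)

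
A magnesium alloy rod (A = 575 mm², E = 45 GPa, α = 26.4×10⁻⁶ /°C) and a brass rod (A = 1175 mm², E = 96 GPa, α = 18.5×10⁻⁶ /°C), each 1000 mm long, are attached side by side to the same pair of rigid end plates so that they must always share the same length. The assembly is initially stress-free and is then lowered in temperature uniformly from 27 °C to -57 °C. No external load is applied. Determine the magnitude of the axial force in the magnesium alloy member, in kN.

P ≈ 14 kN (tensile in the magnesium alloy)

Both members must finish at the same length. With the larger α, the magnesium alloy tends to over-contract; the plates restrain it, putting the magnesium alloy in tension and the brass in compression. With no external load the two internal forces are equal and opposite, magnitude P.
Setting the final lengths equal and cancelling L: (α₁ − α₂)ΔT = P/(A₁E₁) + P/(A₂E₂).
|α₁ − α₂|·ΔT = 7.9×10⁻⁶ × 84 = 0.0006636.
1/(A₁E₁) + 1/(A₂E₂) = 1/(575×45×10³) + 1/(1175×96×10³) = 4.751×10⁻⁸ N⁻¹.
So P = 0.0006636 / 4.751×10⁻⁸ = 13.97 kN.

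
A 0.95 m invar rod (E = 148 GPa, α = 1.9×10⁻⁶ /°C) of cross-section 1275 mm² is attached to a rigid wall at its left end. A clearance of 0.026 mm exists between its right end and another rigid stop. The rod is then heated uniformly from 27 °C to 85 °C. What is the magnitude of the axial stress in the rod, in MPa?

Free thermal elongation = αΔT L = 1.9×10⁻⁶ × 58 × 950 = 0.1047 mm.
After closing the 0.026 mm clearance, 0.1047 − 0.026 = 0.07869 mm of expansion remains to be suppressed by the wall.
That suppressed elongation corresponds to σ = E·Δ/L = 148×10³ × 0.07869/950 = 12.26 MPa.

σ ≈ 12.3 MPa (compressive)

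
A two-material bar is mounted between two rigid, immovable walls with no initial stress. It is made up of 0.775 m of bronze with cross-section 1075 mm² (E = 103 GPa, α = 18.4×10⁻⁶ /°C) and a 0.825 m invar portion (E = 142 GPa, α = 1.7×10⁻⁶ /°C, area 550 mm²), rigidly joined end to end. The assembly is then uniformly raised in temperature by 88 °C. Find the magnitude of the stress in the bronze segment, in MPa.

Free thermal expansion of the whole bar: Σ αᵢΔT Lᵢ = 18.4×10⁻⁶×88×775 + 1.7×10⁻⁶×88×825 = 1.378 mm.
The rigid supports impose zero overall length change; the single axial force P common to all segments must satisfy P Σ Lᵢ/(AᵢEᵢ) = δ_free.
The series flexibility is Σ Lᵢ/(AᵢEᵢ) = 775/(1075×103×10³) + 825/(550×142×10³) = 1.756×10⁻⁵ mm/N.
Hence P = δ_free / Σ(L/AE) = 1.378/1.756×10⁻⁵ = 78.48 kN (compressive).
σ_{bronze} = P / A = 78480 / 1075 = 73 MPa.

σ ≈ 73 MPa (compressive)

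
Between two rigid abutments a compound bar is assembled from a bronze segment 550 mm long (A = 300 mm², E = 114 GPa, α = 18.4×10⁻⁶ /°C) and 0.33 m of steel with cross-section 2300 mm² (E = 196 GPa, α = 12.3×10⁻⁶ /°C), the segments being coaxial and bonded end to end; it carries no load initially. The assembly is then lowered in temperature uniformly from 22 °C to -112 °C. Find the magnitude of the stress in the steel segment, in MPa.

Free thermal contraction of the whole bar: Σ αᵢΔT Lᵢ = 18.4×10⁻⁶×134×550 + 12.3×10⁻⁶×134×330 = 1.9 mm.
The rigid supports impose zero overall length change; the single axial force P common to all segments must satisfy P Σ Lᵢ/(AᵢEᵢ) = δ_free.
Σ Lᵢ/(AᵢEᵢ) = 550/(300×114×10³) + 330/(2300×196×10³) = 1.681×10⁻⁵ mm/N.
Hence P = δ_free / Σ(L/AE) = 1.9/1.681×10⁻⁵ = 113 kN (tensile).
σ_{steel} = P / A = 113000 / 2300 = 49.13 MPa.

σ ≈ 49.1 MPa (tensile)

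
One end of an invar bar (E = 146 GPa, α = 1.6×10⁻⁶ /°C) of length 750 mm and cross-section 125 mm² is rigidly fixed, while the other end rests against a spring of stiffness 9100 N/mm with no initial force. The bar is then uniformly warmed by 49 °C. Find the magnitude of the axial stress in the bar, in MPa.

The unrestrained thermal change is αΔT L = 1.6×10⁻⁶ × 49 × 750 = 0.0588 mm.
With a force P in the spring, the elastic change of the bar is PL/(AE) and that of the spring is P/k; compatibility requires their sum to equal δ_free.
P [ L/(AE) + 1/k ] = δ_free → P [ 750/(125×146×10³) + 1/(9100) ] = 0.0588.
P = 0.0588 / 0.000151 = 389.4 N.
σ = P/A = 389.4/125 = 3.116 MPa.

σ ≈ 3.12 MPa (compressive)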